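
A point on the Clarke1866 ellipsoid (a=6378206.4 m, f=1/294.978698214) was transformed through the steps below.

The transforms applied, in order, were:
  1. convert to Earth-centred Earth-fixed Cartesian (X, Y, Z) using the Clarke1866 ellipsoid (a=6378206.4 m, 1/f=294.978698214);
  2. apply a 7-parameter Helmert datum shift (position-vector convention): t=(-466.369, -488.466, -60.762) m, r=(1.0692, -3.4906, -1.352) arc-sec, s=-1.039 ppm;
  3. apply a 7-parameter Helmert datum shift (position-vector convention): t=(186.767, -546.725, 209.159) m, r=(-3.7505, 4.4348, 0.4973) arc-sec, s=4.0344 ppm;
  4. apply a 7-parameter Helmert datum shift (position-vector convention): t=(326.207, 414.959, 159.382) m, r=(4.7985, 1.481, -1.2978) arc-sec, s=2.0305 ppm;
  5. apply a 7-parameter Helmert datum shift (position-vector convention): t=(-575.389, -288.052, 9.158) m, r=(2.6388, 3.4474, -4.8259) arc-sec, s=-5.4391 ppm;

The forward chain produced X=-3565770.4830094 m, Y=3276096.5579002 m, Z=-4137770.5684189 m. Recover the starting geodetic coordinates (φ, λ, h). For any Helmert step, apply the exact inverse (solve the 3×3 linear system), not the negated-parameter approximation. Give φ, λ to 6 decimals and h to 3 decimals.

φ=-40.709483°, λ=137.414045°, h=680.880 m

start: X=-3565770.4830, Y=3276096.5579, Z=-4137770.5684 m
→ Helmert⁻¹: X=-3565221.9804, Y=3276266.0791, Z=-4137903.7337
→ Helmert⁻¹: X=-3565531.8458, Y=3275725.7653, Z=-4138156.5200
→ Helmert⁻¹: X=-3565607.3511, Y=3276343.1168, Z=-4138366.0721
→ Helmert⁻¹: X=-3565236.1961, Y=3276790.1673, Z=-4138266.2613
→ geod (Bowring, a=6378206.400): φ=-40.70948300°, λ=137.41404500°, h=680.8800 m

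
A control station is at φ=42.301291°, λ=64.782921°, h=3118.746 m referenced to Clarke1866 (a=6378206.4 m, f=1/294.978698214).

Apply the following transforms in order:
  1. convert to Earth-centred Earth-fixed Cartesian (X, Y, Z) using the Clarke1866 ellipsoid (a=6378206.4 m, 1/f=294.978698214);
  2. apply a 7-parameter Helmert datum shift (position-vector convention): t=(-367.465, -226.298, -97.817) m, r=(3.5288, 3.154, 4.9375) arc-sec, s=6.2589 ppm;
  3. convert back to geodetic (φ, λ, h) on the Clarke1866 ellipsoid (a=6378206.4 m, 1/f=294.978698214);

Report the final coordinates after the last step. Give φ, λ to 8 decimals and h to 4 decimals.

start: φ=42.301291°, λ=64.782921°, h=3118.746 m
→ ECEF (a=6378206.400, f=1/294.978698214): X=2013924.2717, Y=4276497.6092, Z=4272313.3130
→ Helmert 7p (PV): X=2013532.3701, Y=4276273.1947, Z=4272284.6040
→ geod (Bowring, a=6378206.400): φ=42.30334073°, λ=64.78605988°, h=2825.7776 m

φ=42.30334073°, λ=64.78605988°, h=2825.7776 m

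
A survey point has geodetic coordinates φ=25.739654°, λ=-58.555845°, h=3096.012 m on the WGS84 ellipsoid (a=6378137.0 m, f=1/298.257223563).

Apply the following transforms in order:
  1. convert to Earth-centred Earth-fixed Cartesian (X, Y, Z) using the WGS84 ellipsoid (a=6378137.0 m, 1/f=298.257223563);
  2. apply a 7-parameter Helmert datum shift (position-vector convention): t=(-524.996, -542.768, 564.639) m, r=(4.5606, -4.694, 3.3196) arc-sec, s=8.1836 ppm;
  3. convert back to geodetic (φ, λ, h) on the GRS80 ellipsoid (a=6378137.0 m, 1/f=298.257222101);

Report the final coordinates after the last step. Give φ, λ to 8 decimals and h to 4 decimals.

start: φ=25.739654°, λ=-58.555845°, h=3096.012 m
→ ECEF (a=6378137.000, f=1/298.257223563): X=3000471.6251, Y=-4907054.0094, Z=2754454.2134
→ Helmert 7p (PV): X=2999987.4739, Y=-4907649.5478, Z=2755001.1786
→ geod (Bowring, a=6378137.000): φ=25.74309757°, λ=-58.56305411°, h=3563.7659 m

φ=25.74309757°, λ=-58.56305411°, h=3563.7659 m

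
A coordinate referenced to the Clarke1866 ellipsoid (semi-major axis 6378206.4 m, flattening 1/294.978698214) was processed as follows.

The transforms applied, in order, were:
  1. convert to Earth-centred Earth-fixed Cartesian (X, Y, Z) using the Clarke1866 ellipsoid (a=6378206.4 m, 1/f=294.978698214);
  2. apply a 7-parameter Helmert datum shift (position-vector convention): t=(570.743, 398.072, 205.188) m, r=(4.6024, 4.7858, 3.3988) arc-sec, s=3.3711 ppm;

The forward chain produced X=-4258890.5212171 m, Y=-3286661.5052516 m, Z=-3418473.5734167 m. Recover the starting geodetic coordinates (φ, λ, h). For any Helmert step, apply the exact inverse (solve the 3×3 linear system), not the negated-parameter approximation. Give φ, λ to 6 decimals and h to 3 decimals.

start: X=-4258890.5212, Y=-3286661.5053, Z=-3418473.5734 m
→ Helmert⁻¹: X=-4259421.7475, Y=-3287054.5917, Z=-3418692.7205
→ geod (Bowring, a=6378206.400): φ=-32.60868300°, λ=-142.34213500°, h=2583.2460 m

φ=-32.608683°, λ=-142.342135°, h=2583.246 m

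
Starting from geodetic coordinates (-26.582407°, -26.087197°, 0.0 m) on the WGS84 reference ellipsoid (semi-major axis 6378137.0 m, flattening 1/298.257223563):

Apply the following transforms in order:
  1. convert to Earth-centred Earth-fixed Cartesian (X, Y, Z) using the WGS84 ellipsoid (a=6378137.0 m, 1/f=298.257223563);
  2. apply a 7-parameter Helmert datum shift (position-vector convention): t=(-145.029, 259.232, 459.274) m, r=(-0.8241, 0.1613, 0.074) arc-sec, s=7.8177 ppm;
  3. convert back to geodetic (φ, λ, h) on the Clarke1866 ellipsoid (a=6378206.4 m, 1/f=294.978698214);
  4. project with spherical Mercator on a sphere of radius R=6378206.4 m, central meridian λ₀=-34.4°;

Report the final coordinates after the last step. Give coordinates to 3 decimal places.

start: φ=-26.582407°, λ=-26.087197°, h=0.000 m
→ ECEF (a=6378137.000, f=1/298.257223563): X=5126270.4724, Y=-2509913.7447, Z=-2836913.0493
→ Helmert 7p (PV): X=5126164.2010, Y=-2509683.6298, Z=-2836469.9341
→ geod (Bowring, a=6378206.400): φ=-26.58133961°, λ=-26.08559142°, h=-396.0215 m
→ merc (R=6378206.4, λ₀=-34.4°): E=925565.8001, N=-3071295.7498

E=925565.800 m, N=-3071295.750 m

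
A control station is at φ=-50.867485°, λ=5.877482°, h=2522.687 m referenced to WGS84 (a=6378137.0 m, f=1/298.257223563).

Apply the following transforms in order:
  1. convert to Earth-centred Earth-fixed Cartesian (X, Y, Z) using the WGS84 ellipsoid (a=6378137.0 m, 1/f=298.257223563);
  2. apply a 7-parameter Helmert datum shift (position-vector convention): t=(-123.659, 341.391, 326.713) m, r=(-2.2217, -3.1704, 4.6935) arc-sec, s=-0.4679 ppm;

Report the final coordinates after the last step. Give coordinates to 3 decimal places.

start: φ=-50.867485°, λ=5.877482°, h=2522.687 m
→ ECEF (a=6378137.000, f=1/298.257223563): X=4013856.8433, Y=413197.4745, Z=-4926210.8225
→ Helmert 7p (PV): X=4013797.6225, Y=413576.9456, Z=-4925824.5600

X=4013797.622 m, Y=413576.946 m, Z=-4925824.560 m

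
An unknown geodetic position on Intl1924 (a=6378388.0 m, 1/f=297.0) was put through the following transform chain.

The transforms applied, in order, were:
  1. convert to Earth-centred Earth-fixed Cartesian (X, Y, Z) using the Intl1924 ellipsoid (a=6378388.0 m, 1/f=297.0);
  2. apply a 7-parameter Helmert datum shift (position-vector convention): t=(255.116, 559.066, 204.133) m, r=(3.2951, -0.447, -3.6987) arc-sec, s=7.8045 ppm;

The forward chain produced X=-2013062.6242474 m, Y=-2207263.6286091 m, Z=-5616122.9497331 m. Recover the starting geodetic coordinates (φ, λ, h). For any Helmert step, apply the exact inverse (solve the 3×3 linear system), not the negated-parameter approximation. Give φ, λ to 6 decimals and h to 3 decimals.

start: X=-2013062.6242, Y=-2207263.6286, Z=-5616122.9497 m
→ Helmert⁻¹: X=-2013274.6063, Y=-2207931.2855, Z=-5616243.6155
→ geod (Bowring, a=6378388.000): φ=-62.14559700°, λ=-132.35973300°, h=6.0200 m

φ=-62.145597°, λ=-132.359733°, h=6.020 m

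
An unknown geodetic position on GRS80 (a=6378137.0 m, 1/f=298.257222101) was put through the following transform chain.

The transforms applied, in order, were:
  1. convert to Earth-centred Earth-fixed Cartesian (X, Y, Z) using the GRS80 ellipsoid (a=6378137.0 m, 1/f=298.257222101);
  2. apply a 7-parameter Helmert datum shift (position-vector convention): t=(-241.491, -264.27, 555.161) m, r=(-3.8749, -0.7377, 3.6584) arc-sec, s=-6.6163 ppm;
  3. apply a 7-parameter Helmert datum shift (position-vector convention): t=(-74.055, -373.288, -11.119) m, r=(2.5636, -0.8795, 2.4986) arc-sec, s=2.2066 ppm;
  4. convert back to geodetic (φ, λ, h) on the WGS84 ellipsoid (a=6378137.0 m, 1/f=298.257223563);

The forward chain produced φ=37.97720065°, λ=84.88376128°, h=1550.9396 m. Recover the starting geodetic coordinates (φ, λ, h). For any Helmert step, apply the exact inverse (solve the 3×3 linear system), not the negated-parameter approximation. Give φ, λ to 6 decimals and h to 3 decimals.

start: φ=37.977201°, λ=84.883761°, h=1550.940 m
→ ECEF (a=6378137.000, f=1/298.257223563): X=449022.8133, Y=5015148.3553, Z=3904403.8527
→ Helmert⁻¹: X=449173.2814, Y=5015553.6608, Z=3904342.1043
→ Helmert⁻¹: X=449520.6699, Y=5015769.8054, Z=3903905.3908
→ geod (Bowring, a=6378137.000): φ=37.96998500°, λ=84.87875000°, h=1767.1840 m

φ=37.969985°, λ=84.878750°, h=1767.184 m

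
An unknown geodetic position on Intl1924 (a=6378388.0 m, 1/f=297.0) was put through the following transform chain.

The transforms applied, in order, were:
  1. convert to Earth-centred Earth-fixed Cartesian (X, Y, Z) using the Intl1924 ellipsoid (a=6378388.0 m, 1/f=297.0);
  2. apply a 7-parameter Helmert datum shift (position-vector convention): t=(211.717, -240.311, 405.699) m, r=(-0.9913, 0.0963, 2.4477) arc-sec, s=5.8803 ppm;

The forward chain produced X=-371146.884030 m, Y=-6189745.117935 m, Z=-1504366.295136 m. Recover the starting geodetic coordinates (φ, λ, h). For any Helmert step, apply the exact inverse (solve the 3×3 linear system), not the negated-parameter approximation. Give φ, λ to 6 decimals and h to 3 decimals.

φ=-13.729922°, λ=-93.434200°, h=3387.191 m

start: X=-371146.8840, Y=-6189745.1179, Z=-1504366.2951 m
→ Helmert⁻¹: X=-371429.1637, Y=-6189456.7714, Z=-1504793.0654
→ geod (Bowring, a=6378388.000): φ=-13.72992200°, λ=-93.43420000°, h=3387.1910 m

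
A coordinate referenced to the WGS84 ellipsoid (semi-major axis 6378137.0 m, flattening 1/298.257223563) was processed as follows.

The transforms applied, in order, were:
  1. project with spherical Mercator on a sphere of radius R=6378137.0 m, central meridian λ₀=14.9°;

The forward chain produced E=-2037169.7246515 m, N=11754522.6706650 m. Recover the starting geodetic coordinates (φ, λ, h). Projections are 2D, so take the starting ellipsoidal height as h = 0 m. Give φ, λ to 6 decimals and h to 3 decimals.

start: E=-2037169.7247, N=11754522.6707 m
→ merc⁻¹: φ=72.00371400°, λ=-3.40020700°

φ=72.003714°, λ=-3.400207°, h=0.000 m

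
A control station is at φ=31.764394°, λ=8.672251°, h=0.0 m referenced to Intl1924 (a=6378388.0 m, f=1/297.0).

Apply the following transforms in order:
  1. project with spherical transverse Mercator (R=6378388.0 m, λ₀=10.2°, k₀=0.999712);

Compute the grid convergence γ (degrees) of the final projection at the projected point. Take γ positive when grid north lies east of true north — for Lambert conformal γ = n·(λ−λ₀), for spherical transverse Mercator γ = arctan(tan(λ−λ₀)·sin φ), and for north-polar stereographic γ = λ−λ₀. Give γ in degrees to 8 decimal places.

start: φ=31.764394°, λ=8.672251°, h=0.000 m
→ into tm (λ₀=10.2°): φ=31.76439400°, λ−λ₀=-1.52774900°
convergence γ = -0.80438694°

-0.80438694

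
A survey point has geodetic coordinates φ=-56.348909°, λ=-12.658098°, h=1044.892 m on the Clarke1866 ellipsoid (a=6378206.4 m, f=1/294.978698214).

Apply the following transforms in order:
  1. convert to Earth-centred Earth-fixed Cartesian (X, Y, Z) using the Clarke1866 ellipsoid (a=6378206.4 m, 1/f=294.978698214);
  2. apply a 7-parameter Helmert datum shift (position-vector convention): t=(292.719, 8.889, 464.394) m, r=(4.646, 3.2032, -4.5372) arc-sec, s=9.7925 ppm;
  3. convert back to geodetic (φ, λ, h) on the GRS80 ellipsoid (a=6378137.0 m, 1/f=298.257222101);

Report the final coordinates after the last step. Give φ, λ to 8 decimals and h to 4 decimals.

φ=-56.34365061°, λ=-12.65659310°, h=782.9642 m

start: φ=-56.348909°, λ=-12.658098°, h=1044.892 m
→ ECEF (a=6378206.400, f=1/294.978698214): X=3457159.0261, Y=-776448.1500, Z=-5286736.9642
→ Helmert 7p (PV): X=3457386.4182, Y=-776403.8302, Z=-5286395.5185
→ geod (Bowring, a=6378137.000): φ=-56.34365061°, λ=-12.65659310°, h=782.9642 m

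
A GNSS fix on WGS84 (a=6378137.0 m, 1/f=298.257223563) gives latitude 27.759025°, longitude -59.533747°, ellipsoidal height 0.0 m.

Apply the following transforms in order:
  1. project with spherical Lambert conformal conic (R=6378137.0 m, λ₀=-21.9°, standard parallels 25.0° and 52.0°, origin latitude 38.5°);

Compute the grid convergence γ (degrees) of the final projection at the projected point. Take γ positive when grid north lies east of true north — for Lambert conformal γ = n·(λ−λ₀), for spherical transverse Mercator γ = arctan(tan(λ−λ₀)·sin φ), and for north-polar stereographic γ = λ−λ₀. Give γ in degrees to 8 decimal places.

start: φ=27.759025°, λ=-59.533747°, h=0.000 m
→ into lcc (λ₀=-21.9°): φ=27.75902500°, λ−λ₀=-37.63374700°
convergence γ = -23.65123313°

-23.65123313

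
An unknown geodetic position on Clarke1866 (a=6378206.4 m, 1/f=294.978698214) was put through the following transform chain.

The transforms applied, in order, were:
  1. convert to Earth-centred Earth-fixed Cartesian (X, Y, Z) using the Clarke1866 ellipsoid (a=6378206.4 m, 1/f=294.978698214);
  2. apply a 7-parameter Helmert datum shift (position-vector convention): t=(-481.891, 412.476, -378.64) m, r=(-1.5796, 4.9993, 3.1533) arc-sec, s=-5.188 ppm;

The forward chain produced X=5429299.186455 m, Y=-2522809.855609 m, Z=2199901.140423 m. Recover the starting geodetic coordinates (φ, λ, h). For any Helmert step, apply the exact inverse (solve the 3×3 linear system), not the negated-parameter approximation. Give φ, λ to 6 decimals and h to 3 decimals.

φ=20.304895°, λ=-24.925557°, h=3314.201 m

start: X=5429299.1865, Y=-2522809.8556, Z=2199901.1404 m
→ Helmert⁻¹: X=5429717.3397, Y=-2523335.2806, Z=2200403.4732
→ geod (Bowring, a=6378206.400): φ=20.30489500°, λ=-24.92555700°, h=3314.2010 m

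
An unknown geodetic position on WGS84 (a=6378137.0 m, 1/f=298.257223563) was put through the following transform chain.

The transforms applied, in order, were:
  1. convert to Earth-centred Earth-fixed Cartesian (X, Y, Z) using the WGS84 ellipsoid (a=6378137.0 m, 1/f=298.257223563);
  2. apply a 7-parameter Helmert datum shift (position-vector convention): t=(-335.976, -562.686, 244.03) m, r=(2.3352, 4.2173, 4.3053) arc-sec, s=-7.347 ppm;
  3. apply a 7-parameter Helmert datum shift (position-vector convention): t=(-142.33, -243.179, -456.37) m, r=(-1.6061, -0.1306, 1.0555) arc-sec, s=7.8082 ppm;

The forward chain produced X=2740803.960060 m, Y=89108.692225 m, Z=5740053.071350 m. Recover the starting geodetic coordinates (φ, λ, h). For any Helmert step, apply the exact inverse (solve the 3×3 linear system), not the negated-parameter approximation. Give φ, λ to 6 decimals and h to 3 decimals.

φ=64.611547°, λ=1.877651°, h=1154.263 m

start: X=2740803.9601, Y=89108.6922, Z=5740053.0713 m
→ Helmert⁻¹: X=2740928.9800, Y=89292.4490, Z=5740463.5785
→ Helmert⁻¹: X=2741169.6051, Y=89863.5678, Z=5740316.7509
→ geod (Bowring, a=6378137.000): φ=64.61154700°, λ=1.87765100°, h=1154.2630 m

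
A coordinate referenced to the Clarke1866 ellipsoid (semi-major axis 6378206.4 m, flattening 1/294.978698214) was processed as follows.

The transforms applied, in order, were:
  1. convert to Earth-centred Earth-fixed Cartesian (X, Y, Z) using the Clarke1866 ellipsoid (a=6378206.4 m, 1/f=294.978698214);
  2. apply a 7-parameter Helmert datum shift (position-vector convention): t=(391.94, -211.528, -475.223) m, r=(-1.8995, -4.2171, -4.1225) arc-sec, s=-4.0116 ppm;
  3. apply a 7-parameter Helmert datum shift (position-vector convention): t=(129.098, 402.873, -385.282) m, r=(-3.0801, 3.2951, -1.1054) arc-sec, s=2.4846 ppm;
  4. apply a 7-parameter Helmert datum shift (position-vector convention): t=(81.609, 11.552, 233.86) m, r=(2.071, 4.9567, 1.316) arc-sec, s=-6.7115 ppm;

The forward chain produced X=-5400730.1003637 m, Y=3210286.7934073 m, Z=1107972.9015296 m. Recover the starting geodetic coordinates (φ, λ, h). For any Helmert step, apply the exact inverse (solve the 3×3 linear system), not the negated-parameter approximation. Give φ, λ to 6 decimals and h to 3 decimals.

start: X=-5400730.1004, Y=3210286.7934, Z=1107972.9015 m
→ Helmert⁻¹: X=-5400854.0908, Y=3210342.3663, Z=1107584.4561
→ Helmert⁻¹: X=-5401004.6710, Y=3209886.0288, Z=1107928.6361
→ Helmert⁻¹: X=-5401459.7713, Y=3209992.2698, Z=1108548.2998
→ geod (Bowring, a=6378206.400): φ=10.07236800°, λ=149.27773100°, h=2786.3310 m

φ=10.072368°, λ=149.277731°, h=2786.331 m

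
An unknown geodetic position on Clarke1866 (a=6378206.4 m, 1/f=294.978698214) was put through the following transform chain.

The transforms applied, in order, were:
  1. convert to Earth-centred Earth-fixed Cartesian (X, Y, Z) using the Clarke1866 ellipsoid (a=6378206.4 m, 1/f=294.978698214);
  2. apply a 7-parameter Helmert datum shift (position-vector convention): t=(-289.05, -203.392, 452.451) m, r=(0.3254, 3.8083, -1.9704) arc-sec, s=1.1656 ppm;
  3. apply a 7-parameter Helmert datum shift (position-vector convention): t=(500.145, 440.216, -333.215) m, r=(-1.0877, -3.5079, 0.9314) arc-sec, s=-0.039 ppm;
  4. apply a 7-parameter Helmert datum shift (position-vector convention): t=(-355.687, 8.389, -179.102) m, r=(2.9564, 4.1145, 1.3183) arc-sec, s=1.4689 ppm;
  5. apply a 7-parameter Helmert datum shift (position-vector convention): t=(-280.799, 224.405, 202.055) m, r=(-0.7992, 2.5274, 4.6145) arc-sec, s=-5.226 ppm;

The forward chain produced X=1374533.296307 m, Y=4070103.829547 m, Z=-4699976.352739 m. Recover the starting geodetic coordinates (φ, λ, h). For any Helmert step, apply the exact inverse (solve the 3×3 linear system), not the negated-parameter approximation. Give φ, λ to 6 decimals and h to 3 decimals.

φ=-47.767980°, λ=71.328552°, h=1000.731 m

start: X=1374533.2963, Y=4070103.8295, Z=-4699976.3527 m
→ Helmert⁻¹: X=1374969.9226, Y=4069888.1448, Z=-4700170.3539
→ Helmert⁻¹: X=1375443.3550, Y=4069797.6212, Z=-4700015.2438
→ Helmert⁻¹: X=1374881.7126, Y=4069376.1385, Z=-4699684.1353
→ Helmert⁻¹: X=1375217.0629, Y=4069580.5093, Z=-4700112.1370
→ geod (Bowring, a=6378206.400): φ=-47.76798000°, λ=71.32855200°, h=1000.7310 m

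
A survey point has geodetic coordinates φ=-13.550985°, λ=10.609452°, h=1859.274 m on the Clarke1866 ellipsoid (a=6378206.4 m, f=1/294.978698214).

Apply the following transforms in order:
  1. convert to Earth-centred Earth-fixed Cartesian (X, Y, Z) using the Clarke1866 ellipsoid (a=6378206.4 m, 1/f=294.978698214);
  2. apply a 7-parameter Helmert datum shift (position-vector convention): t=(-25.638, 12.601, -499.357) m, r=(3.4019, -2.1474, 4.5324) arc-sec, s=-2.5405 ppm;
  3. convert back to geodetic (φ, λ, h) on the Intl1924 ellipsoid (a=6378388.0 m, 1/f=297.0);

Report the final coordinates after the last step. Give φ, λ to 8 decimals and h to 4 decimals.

start: φ=-13.550985°, λ=10.609452°, h=1859.274 m
→ ECEF (a=6378206.400, f=1/294.978698214): X=6097557.8231, Y=1142168.0969, Z=-1485076.8853
→ Helmert 7p (PV): X=6097507.0576, Y=1142336.2749, Z=-1485490.1511
→ geod (Bowring, a=6378388.000): φ=-13.55405398°, λ=10.61106505°, h=1748.0914 m

φ=-13.55405398°, λ=10.61106505°, h=1748.0914 m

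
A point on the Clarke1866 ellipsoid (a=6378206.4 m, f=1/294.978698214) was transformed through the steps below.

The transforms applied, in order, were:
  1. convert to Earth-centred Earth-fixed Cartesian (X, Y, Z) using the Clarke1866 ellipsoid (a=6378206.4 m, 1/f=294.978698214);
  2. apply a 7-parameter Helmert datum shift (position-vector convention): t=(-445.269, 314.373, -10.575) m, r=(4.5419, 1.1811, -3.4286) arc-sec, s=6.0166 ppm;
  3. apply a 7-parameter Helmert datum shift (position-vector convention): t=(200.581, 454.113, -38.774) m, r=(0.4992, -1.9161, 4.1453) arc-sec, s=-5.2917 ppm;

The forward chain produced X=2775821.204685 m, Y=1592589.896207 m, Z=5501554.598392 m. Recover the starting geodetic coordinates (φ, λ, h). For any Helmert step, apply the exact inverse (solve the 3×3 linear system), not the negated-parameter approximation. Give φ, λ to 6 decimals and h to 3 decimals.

φ=59.983008°, λ=29.832066°, h=2561.957 m

start: X=2775821.2047, Y=1592589.8962, Z=5501554.5984 m
→ Helmert⁻¹: X=2775718.4151, Y=1592101.7397, Z=5501592.8471
→ Helmert⁻¹: X=2776089.0167, Y=1591945.0774, Z=5501551.1633
→ geod (Bowring, a=6378206.400): φ=59.98300800°, λ=29.83206600°, h=2561.9570 m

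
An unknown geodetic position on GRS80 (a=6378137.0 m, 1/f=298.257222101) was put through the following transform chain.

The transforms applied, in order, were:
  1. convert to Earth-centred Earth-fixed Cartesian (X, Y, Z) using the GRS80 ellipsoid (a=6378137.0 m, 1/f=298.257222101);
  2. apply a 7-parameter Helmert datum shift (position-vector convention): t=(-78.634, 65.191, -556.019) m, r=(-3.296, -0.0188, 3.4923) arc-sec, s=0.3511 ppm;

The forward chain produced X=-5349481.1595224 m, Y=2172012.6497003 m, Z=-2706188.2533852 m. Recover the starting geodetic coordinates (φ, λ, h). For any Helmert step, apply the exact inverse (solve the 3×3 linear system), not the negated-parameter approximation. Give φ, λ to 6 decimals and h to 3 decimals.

start: X=-5349481.1595, Y=2172012.6497, Z=-2706188.2534 m
→ Helmert⁻¹: X=-5349364.1181, Y=2172080.5010, Z=-2705596.0882
→ geod (Bowring, a=6378137.000): φ=-25.25692100°, λ=157.90065300°, h=1769.0650 m

φ=-25.256921°, λ=157.900653°, h=1769.065 m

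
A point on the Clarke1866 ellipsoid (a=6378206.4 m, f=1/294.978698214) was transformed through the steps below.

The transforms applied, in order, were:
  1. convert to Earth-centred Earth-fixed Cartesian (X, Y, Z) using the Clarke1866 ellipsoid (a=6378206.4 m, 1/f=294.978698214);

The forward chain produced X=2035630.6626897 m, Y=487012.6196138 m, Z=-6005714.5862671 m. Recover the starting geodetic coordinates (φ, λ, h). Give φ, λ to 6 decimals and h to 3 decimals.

start: X=2035630.6627, Y=487012.6196, Z=-6005714.5863 m
→ geod (Bowring, a=6378206.400): φ=-70.90641100°, λ=13.45477500°, h=1083.4520 m

φ=-70.906411°, λ=13.454775°, h=1083.452 m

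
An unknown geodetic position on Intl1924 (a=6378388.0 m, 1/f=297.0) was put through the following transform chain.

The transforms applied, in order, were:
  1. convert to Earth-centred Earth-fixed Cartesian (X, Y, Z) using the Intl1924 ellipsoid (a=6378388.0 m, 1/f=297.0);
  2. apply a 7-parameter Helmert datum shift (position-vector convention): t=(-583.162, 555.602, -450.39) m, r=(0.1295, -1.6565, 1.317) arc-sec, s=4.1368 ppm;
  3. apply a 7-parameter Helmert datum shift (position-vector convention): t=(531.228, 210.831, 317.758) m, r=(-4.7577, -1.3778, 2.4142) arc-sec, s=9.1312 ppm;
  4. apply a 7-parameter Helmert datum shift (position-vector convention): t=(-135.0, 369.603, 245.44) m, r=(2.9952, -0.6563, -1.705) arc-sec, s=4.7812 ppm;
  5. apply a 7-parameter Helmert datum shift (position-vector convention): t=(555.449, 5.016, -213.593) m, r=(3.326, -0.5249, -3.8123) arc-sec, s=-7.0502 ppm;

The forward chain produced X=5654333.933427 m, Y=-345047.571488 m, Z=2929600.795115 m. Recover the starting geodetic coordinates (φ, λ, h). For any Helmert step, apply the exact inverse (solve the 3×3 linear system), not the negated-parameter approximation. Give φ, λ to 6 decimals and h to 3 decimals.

φ=27.504740°, λ=-3.503033°, h=3420.759 m

start: X=5654333.9334, Y=-345047.5715, Z=2929600.7951 m
→ Helmert⁻¹: X=5653832.1755, Y=-344903.2798, Z=2929826.2178
→ Helmert⁻¹: X=5653952.3175, Y=-345181.9555, Z=2929553.7934
→ Helmert⁻¹: X=5653384.9894, Y=-345523.3661, Z=2929163.5551
→ Helmert⁻¹: X=5653966.0793, Y=-346111.7977, Z=2929556.6366
→ geod (Bowring, a=6378388.000): φ=27.50474000°, λ=-3.50303300°, h=3420.7590 m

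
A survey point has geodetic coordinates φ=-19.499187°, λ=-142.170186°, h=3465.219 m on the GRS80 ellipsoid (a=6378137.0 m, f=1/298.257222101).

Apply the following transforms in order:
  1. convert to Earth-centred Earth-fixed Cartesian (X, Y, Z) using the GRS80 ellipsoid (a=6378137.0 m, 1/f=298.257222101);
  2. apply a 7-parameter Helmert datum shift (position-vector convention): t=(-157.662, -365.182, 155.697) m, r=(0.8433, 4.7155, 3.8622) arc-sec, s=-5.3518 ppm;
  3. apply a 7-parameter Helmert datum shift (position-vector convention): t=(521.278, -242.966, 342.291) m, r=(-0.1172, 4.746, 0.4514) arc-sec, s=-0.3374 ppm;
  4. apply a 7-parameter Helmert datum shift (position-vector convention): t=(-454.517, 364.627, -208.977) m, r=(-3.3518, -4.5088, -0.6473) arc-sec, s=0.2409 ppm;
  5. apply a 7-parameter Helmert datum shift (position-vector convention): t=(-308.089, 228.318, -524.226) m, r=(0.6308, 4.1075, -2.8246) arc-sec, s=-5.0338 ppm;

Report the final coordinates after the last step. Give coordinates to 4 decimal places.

X=-4753531.0481 m, Y=-3690864.7426 m, Z=-2116642.6658 m

start: φ=-19.499187°, λ=-142.170186°, h=3465.219 m
→ ECEF (a=6378137.000, f=1/298.257222101): X=-4753103.9612, Y=-3690848.3714, Z=-2116674.1334
→ Helmert 7p (PV): X=-4753215.4666, Y=-3691274.1458, Z=-2116413.5361
→ Helmert 7p (PV): X=-4752733.2038, Y=-3691527.4711, Z=-2115959.0657
→ Helmert 7p (PV): X=-4753154.1971, Y=-3691183.2027, Z=-2116212.4565
→ Helmert 7p (PV): X=-4753531.0481, Y=-3690864.7426, Z=-2116642.6658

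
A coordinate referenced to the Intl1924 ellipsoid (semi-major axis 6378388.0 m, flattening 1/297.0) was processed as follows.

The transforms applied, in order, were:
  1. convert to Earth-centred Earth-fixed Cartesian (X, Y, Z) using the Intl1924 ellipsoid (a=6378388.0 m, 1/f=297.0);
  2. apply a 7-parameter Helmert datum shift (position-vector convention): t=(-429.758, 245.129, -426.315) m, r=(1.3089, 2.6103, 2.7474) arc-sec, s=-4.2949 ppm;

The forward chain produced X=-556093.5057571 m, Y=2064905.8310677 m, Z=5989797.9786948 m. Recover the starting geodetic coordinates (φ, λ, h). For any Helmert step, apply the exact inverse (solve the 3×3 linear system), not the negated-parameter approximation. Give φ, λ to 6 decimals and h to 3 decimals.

start: X=-556093.5058, Y=2064905.8311, Z=5989797.9787 m
→ Helmert⁻¹: X=-555714.4397, Y=2064714.9840, Z=5990229.8865
→ geod (Bowring, a=6378388.000): φ=70.47817100°, λ=105.06408000°, h=1074.4180 m

φ=70.478171°, λ=105.064080°, h=1074.418 m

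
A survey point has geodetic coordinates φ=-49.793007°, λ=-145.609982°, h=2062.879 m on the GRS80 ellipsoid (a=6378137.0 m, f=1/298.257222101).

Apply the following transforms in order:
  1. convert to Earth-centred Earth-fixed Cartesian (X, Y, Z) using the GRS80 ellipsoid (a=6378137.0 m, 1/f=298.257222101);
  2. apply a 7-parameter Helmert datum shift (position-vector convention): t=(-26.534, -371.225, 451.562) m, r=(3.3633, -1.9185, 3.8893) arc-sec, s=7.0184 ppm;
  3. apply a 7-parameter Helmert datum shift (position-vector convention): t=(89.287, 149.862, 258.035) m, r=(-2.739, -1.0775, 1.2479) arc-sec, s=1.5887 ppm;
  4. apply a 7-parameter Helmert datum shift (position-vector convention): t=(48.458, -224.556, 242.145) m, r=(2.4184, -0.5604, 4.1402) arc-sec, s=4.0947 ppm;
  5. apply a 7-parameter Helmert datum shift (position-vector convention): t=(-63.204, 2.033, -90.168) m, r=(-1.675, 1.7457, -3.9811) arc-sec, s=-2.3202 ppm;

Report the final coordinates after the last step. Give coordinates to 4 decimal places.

X=-3405374.2560 m, Y=-2331439.2273 m, Z=-4848767.7426 m

start: φ=-49.793007°, λ=-145.609982°, h=2062.879 m
→ ECEF (a=6378137.000, f=1/298.257222101): X=-3405489.3339, Y=-2330915.8573, Z=-4849533.6244
→ Helmert 7p (PV): X=-3405450.7107, Y=-2331288.5796, Z=-4849185.7812
→ Helmert 7p (PV): X=-3405327.3981, Y=-2331227.4170, Z=-4848922.2824
→ Helmert 7p (PV): X=-3405232.9167, Y=-2331473.0190, Z=-4848736.5774
→ Helmert 7p (PV): X=-3405374.2560, Y=-2331439.2273, Z=-4848767.7426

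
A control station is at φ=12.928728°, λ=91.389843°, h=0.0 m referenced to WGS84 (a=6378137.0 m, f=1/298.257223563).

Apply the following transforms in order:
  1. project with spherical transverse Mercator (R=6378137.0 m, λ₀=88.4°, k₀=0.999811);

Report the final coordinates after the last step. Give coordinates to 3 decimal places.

start: φ=12.928728°, λ=91.389843°, h=0.000 m
→ tm (R=6378137.0, λ₀=88.4°): E=324461.5471, N=1440842.7415

E=324461.547 m, N=1440842.741 m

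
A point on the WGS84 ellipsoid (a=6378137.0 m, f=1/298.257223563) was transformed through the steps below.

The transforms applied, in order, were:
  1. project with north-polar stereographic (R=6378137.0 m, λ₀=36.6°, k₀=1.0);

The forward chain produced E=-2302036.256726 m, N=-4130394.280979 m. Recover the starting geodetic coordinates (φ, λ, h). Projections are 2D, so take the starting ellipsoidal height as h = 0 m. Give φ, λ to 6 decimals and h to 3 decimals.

start: E=-2302036.2567, N=-4130394.2810 m
→ stereo⁻¹: φ=49.32181300°, λ=7.46730300°

φ=49.321813°, λ=7.467303°, h=0.000 m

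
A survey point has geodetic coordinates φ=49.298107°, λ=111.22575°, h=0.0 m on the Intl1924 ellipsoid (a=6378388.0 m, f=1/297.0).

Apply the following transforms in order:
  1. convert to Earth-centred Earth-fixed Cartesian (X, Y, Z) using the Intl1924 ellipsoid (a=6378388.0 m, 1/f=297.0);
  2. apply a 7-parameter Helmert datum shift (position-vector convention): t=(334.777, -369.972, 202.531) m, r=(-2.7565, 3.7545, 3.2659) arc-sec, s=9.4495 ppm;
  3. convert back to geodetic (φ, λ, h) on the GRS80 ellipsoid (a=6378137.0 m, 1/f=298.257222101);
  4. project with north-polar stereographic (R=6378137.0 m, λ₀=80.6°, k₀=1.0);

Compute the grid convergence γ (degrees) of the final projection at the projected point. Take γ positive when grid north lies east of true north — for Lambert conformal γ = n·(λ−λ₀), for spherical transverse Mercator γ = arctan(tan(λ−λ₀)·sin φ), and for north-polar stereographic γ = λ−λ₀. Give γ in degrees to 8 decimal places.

30.62276542

start: φ=49.298107°, λ=111.225750°, h=0.000 m
→ ECEF (a=6378388.000, f=1/297.0): X=-1508836.5106, Y=3884833.3741, Z=4812335.6435
→ Helmert 7p (PV): X=-1508489.9060, Y=3884540.5335, Z=4812559.1963
→ geod (Bowring, a=6378137.000): φ=49.30132117°, λ=111.22276542°, h=108.2090 m
→ into stereo (λ₀=80.6°): φ=49.30132117°, λ−λ₀=30.62276542°
convergence γ = 30.62276542°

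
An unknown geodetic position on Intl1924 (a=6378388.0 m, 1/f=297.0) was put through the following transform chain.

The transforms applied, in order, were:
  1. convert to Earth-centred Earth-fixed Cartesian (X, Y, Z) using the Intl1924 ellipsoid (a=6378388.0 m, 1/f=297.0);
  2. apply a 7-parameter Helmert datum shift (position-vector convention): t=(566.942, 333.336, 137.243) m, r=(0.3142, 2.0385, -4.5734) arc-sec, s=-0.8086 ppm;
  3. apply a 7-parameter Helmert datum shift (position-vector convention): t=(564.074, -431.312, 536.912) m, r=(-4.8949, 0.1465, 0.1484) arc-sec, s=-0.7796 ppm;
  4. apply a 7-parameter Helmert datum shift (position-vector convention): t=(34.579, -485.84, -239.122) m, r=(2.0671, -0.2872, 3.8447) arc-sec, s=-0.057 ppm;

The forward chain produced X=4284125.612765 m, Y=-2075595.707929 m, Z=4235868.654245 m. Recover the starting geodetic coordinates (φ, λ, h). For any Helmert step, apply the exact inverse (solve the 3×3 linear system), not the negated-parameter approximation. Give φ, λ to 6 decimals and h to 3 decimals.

φ=41.859845°, λ=-25.849900°, h=2037.394 m

start: X=4284125.6128, Y=-2075595.7079, Z=4235868.6542 m
→ Helmert⁻¹: X=4284058.4963, Y=-2075147.3868, Z=4236122.8489
→ Helmert⁻¹: X=4283493.2606, Y=-2074821.2884, Z=4235543.0434
→ Helmert⁻¹: X=4282933.9322, Y=-2075054.8873, Z=4235454.7140
→ geod (Bowring, a=6378388.000): φ=41.85984500°, λ=-25.84990000°, h=2037.3940 m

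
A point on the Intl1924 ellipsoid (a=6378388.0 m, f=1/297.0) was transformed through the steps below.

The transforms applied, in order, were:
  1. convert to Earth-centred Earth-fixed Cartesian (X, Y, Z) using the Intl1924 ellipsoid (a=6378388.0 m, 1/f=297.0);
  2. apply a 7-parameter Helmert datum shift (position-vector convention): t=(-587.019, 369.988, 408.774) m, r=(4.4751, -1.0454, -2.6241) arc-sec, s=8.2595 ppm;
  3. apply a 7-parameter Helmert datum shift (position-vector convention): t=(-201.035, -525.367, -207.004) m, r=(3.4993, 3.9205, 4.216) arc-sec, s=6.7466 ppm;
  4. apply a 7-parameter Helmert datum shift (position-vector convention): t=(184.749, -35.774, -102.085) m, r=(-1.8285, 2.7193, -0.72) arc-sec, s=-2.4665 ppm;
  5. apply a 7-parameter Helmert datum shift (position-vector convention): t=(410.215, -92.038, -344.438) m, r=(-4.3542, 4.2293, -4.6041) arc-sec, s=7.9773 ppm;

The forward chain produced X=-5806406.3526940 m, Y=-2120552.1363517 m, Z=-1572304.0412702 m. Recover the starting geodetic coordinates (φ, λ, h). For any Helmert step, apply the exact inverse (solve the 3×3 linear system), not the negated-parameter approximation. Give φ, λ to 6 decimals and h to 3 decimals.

φ=-14.364371°, λ=-159.937807°, h=803.440 m

start: X=-5806406.3527, Y=-2120552.1364, Z=-1572304.0413 m
→ Helmert⁻¹: X=-5806690.6772, Y=-2120539.6090, Z=-1572110.8891
→ Helmert⁻¹: X=-5806861.6210, Y=-2120515.3985, Z=-1572108.0345
→ Helmert⁻¹: X=-5806634.8624, Y=-2119883.7113, Z=-1571964.8290
→ Helmert⁻¹: X=-5805980.8824, Y=-2120344.1630, Z=-1572285.1872
→ geod (Bowring, a=6378388.000): φ=-14.36437100°, λ=-159.93780700°, h=803.4400 m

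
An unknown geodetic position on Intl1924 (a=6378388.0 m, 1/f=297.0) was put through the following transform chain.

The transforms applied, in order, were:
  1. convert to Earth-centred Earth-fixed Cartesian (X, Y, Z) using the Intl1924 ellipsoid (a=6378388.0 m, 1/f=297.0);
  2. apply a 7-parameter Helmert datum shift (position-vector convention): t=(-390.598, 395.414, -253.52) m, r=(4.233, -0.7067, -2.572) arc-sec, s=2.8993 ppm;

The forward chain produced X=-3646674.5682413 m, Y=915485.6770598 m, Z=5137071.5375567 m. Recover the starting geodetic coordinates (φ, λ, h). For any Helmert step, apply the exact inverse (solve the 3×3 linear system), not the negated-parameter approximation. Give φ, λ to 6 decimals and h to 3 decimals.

φ=53.988179°, λ=165.910812°, h=1520.521 m

start: X=-3646674.5682, Y=915485.6771, Z=5137071.5376 m
→ Helmert⁻¹: X=-3646267.2086, Y=915147.5717, Z=5137303.8749
→ geod (Bowring, a=6378388.000): φ=53.98817900°, λ=165.91081200°, h=1520.5210 m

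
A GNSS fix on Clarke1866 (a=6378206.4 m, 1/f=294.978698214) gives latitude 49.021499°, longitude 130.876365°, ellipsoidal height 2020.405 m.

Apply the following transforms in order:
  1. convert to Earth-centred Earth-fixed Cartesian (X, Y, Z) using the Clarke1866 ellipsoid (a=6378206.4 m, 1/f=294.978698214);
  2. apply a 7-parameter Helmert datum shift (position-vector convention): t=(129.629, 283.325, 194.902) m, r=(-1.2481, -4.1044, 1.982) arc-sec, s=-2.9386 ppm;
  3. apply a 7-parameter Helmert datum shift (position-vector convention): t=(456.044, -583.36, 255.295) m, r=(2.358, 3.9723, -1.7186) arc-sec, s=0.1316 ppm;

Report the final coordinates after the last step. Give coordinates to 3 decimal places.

X=-2742838.707 m, Y=3169399.334 m, Z=4793899.956 m

start: φ=49.021499°, λ=130.876365°, h=2020.405 m
→ ECEF (a=6378206.400, f=1/294.978698214): X=-2743424.9680, Y=3169737.5647, Z=4793447.9122
→ Helmert 7p (PV): X=-2743413.1182, Y=3170014.2184, Z=4793554.9578
→ Helmert 7p (PV): X=-2742838.7071, Y=3169399.3343, Z=4793899.9563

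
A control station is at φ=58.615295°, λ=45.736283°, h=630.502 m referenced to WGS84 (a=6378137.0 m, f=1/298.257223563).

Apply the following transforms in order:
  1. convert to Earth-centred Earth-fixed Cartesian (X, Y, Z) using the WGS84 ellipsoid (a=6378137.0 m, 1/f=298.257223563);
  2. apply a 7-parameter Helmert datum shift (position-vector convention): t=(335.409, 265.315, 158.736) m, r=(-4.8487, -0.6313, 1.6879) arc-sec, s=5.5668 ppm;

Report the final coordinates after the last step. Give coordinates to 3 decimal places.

start: φ=58.615295°, λ=45.736283°, h=630.502 m
→ ECEF (a=6378137.000, f=1/298.257223563): X=2324267.8276, Y=2384785.1386, Z=5422280.3932
→ Helmert 7p (PV): X=2324580.0644, Y=2385210.2124, Z=5422420.3679

X=2324580.064 m, Y=2385210.212 m, Z=5422420.368 m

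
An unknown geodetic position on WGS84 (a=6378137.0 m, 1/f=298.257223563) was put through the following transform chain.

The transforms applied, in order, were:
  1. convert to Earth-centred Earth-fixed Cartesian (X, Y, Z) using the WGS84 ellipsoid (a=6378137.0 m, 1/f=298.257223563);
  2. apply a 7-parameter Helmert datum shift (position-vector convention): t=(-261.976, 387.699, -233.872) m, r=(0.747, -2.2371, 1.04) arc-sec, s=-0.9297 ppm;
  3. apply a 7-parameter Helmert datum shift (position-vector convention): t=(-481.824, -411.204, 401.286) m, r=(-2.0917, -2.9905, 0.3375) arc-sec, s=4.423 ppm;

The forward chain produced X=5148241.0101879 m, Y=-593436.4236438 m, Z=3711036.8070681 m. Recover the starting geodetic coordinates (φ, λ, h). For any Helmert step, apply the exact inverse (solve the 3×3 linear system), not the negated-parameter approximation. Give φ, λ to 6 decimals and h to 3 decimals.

start: X=5148241.0102, Y=-593436.4236, Z=3711036.8071 m
→ Helmert⁻¹: X=5148752.8878, Y=-593068.6493, Z=3710538.4463
→ Helmert⁻¹: X=5149056.9041, Y=-593469.4233, Z=3710722.0721
→ geod (Bowring, a=6378137.000): φ=35.78191800°, λ=-6.57477900°, h=3649.3550 m

φ=35.781918°, λ=-6.574779°, h=3649.355 m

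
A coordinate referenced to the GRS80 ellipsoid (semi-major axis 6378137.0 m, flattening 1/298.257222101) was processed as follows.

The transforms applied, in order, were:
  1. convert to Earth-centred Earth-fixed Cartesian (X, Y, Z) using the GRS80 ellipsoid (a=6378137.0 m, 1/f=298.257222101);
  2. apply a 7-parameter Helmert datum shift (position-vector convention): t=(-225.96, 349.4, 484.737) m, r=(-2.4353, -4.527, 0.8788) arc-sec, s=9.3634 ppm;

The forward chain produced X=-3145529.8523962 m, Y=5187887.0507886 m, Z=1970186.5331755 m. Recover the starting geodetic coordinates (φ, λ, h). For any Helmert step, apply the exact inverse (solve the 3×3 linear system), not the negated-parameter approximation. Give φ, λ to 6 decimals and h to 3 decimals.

φ=18.102138°, λ=121.228760°, h=2191.210 m

start: X=-3145529.8524, Y=5187887.0508, Z=1970186.5332 m
→ Helmert⁻¹: X=-3145209.1079, Y=5187479.2216, Z=1969813.6296
→ geod (Bowring, a=6378137.000): φ=18.10213800°, λ=121.22876000°, h=2191.2100 m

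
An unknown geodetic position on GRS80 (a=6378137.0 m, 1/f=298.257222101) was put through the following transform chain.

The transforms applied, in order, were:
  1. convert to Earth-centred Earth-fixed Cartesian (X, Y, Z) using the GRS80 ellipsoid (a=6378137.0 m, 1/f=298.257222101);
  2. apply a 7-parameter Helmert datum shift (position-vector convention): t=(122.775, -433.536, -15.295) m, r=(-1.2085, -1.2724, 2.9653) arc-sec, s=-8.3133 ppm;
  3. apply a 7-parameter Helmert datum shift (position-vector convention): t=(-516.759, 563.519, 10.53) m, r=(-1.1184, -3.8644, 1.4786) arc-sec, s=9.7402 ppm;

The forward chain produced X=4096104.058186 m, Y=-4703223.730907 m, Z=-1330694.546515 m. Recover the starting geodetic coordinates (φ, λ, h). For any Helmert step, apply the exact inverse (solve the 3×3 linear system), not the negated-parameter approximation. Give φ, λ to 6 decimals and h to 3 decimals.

start: X=4096104.0582, Y=-4703223.7309, Z=-1330694.5465 m
→ Helmert⁻¹: X=4096522.2643, Y=-4703763.5845, Z=-1330794.3688
→ Helmert⁻¹: X=4096357.7173, Y=-4703420.2416, Z=-1330842.9637
→ geod (Bowring, a=6378137.000): φ=-12.12351700°, λ=-48.94636100°, h=372.8120 m

φ=-12.123517°, λ=-48.946361°, h=372.812 m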